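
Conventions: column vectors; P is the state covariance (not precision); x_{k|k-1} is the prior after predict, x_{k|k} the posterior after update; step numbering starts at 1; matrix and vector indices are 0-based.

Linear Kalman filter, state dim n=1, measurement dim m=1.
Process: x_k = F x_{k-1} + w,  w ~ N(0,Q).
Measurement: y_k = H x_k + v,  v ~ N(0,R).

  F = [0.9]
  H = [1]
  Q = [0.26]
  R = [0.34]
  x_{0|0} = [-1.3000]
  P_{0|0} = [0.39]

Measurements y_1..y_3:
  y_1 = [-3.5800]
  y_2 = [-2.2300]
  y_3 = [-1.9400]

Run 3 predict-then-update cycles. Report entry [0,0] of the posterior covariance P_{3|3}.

step 1: x^-=[-1.1700]  P^-=[0.5759]  S=[0.9159]  K=[0.6288]  nu=[-2.4100]  x^+=[-2.6854]  P^+=[0.2138]
step 2: x^-=[-2.4168]  P^-=[0.4332]  S=[0.7732]  K=[0.5602]  nu=[0.1868]  x^+=[-2.3122]  P^+=[0.1905]
step 3: x^-=[-2.0809]  P^-=[0.4143]  S=[0.7543]  K=[0.5492]  nu=[0.1409]  x^+=[-2.0035]  P^+=[0.1867]

P_post[0,0] = 0.1867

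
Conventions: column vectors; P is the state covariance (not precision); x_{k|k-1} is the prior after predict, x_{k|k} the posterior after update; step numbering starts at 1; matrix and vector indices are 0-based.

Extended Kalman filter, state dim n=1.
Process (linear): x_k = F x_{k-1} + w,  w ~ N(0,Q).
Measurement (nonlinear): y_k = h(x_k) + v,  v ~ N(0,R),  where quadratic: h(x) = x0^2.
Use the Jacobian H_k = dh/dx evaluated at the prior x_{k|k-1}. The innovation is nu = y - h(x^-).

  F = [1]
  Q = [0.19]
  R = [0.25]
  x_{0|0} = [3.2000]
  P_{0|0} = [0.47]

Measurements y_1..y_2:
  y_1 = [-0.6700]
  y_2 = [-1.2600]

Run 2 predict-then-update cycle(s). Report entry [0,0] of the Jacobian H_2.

H_jac[0,0] = 3.0219

step 1: x^-=[3.2000]  P^-=[0.6600]  H_jac=[6.4000]  S=[27.2836]  K=[0.1548]  nu=[-10.9100]  x^+=[1.5109]  P^+=[0.0060]
step 2: x^-=[1.5109]  P^-=[0.1960]  H_jac=[3.0219]  S=[2.0402]  K=[0.2904]  nu=[-3.5429]  x^+=[0.4822]  P^+=[0.0240]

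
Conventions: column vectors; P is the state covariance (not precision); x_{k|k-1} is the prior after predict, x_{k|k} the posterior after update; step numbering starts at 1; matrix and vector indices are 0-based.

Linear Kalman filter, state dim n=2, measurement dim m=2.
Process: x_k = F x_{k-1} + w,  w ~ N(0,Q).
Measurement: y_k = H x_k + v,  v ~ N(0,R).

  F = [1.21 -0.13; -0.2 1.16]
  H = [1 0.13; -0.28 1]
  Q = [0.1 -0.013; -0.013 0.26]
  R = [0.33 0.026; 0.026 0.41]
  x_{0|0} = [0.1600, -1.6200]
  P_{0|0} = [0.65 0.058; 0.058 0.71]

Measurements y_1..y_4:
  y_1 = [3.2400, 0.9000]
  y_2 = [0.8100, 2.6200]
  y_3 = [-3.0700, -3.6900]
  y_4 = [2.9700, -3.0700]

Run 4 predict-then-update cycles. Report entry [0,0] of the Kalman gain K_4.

K[0,0] = 0.4843

step 1: x^-=[0.4042, -1.9112]  P^-=[1.0454 -0.1945; -0.1945 1.2145]  S=[1.3454 -0.2962; -0.2962 1.8153]  K=[0.7252 -0.1500; 0.1314 0.7204]  nu=[3.0843, 2.9244]  x^+=[2.2022, 0.6010]  P^+=[0.2325 0.0224; 0.0224 0.3051]
step 2: x^-=[2.5865, 0.2568]  P^-=[0.4385 -0.0832; -0.0832 0.6694]  S=[0.7582 -0.0899; -0.0899 1.1604]  K=[0.5481 -0.1350; 0.0766 0.6029]  nu=[-1.8099, 3.0875]  x^+=[1.1777, 1.9796]  P^+=[0.1763 0.0082; 0.0082 0.2515]
step 3: x^-=[1.1676, 2.0608]  P^-=[0.3598 -0.0818; -0.0818 0.6016]  S=[0.6787 -0.0753; -0.0753 1.0856]  K=[0.4996 -0.1335; 0.0590 0.5794]  nu=[-4.5055, -5.4239]  x^+=[-0.3595, -1.3475]  P^+=[0.1610 0.0033; 0.0033 0.2400]
step 4: x^-=[-0.2599, -1.4912]  P^-=[0.3387 -0.0834; -0.0834 0.5878]  S=[0.6569 -0.0727; -0.0727 1.0711]  K=[0.4843 -0.1335; 0.0530 0.5742]  nu=[3.4237, -1.6515]  x^+=[1.6186, -2.2581]  P^+=[0.1561 0.0016; 0.0016 0.2373]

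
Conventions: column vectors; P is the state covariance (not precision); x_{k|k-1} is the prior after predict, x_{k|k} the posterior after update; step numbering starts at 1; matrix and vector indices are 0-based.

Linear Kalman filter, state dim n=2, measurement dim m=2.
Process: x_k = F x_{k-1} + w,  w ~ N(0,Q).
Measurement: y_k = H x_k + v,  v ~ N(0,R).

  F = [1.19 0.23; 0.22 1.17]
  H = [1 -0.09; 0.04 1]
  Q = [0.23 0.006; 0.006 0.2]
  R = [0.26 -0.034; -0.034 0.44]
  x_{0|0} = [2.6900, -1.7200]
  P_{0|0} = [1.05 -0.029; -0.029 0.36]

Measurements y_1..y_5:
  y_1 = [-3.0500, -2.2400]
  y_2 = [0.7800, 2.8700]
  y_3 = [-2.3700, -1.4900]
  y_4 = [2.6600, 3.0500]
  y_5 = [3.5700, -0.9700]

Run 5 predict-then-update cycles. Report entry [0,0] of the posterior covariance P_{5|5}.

P_post[0,0] = 0.1649

step 1: x^-=[2.8055, -1.4206]  P^-=[1.7201 0.3359; 0.3359 0.7287]  S=[1.9255 0.3039; 0.3039 1.1983]  K=[0.8587 0.1200; 0.0444 0.6080]  nu=[-5.9834, -0.9316]  x^+=[-2.4440, -2.2529]  P^+=[0.2205 0.0148; 0.0148 0.2654]
step 2: x^-=[-3.4265, -3.1735]  P^-=[0.5644 0.1565; 0.1565 0.5816]  S=[0.8009 0.0921; 0.0921 1.0351]  K=[0.6741 0.1130; 0.0653 0.5622]  nu=[3.9209, 6.1806]  x^+=[-0.0852, 0.5571]  P^+=[0.1732 0.0199; 0.0199 0.2443]
step 3: x^-=[0.0267, 0.6331]  P^-=[0.4991 0.1458; 0.1458 0.5531]  S=[0.7373 0.0814; 0.0814 1.0055]  K=[0.6467 0.1124; 0.0694 0.5502]  nu=[-2.3397, -2.1242]  x^+=[-1.7252, -0.6981]  P^+=[0.1662 0.0208; 0.0208 0.2389]
step 4: x^-=[-2.2135, -1.1963]  P^-=[0.4894 0.1439; 0.1439 0.5458]  S=[0.7279 0.0798; 0.0798 0.9981]  K=[0.6422 0.1124; 0.0702 0.5470]  nu=[4.7659, 4.3348]  x^+=[1.3344, 1.5094]  P^+=[0.1650 0.0210; 0.0210 0.2375]
step 5: x^-=[1.9351, 2.0596]  P^-=[0.4878 0.1434; 0.1434 0.5439]  S=[0.7264 0.0795; 0.0795 0.9961]  K=[0.6415 0.1124; 0.0703 0.5461]  nu=[1.8203, -3.1070]  x^+=[2.7535, 0.4908]  P^+=[0.1649 0.0211; 0.0211 0.2371]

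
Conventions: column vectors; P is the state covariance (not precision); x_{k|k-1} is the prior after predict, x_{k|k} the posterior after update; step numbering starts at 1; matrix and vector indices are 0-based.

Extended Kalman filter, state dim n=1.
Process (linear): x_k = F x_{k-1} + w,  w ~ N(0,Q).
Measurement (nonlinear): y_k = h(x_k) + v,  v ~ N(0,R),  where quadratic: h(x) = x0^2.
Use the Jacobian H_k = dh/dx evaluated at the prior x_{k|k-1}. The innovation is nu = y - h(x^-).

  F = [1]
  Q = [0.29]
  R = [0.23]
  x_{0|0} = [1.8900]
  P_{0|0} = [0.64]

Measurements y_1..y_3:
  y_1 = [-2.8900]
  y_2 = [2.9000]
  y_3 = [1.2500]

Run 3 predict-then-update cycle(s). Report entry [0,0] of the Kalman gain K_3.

step 1: x^-=[1.8900]  P^-=[0.9300]  H_jac=[3.7800]  S=[13.5182]  K=[0.2600]  nu=[-6.4621]  x^+=[0.2095]  P^+=[0.0158]
step 2: x^-=[0.2095]  P^-=[0.3058]  H_jac=[0.4191]  S=[0.2837]  K=[0.4517]  nu=[2.8561]  x^+=[1.4997]  P^+=[0.2479]
step 3: x^-=[1.4997]  P^-=[0.5379]  H_jac=[2.9995]  S=[5.0697]  K=[0.3183]  nu=[-0.9992]  x^+=[1.1817]  P^+=[0.0244]

K[0,0] = 0.3183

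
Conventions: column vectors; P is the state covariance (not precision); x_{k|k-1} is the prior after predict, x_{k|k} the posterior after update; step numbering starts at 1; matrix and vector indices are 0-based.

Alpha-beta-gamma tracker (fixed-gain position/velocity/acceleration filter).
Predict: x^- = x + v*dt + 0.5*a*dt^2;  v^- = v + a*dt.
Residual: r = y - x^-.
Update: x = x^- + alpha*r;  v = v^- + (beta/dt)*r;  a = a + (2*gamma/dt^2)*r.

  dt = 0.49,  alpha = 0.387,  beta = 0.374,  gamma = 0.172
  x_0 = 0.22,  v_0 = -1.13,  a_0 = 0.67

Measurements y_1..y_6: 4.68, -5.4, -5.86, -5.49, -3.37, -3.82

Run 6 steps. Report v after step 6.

step 1: x_pred=-0.2533  r=4.9333  x^+=1.6559  v^+=2.9637  a^+=7.7381
step 2: x_pred=4.0371  r=-9.4371  x^+=0.3849  v^+=-0.4476  a^+=-5.7828
step 3: x_pred=-0.5286  r=-5.3314  x^+=-2.5919  v^+=-7.3504  a^+=-13.4212
step 4: x_pred=-7.8048  r=2.3148  x^+=-6.9090  v^+=-12.1600  a^+=-10.1047
step 5: x_pred=-14.0805  r=10.7105  x^+=-9.9355  v^+=-8.9364  a^+=5.2406
step 6: x_pred=-13.6852  r=9.8652  x^+=-9.8674  v^+=1.1613  a^+=19.3748

v_post = 1.1613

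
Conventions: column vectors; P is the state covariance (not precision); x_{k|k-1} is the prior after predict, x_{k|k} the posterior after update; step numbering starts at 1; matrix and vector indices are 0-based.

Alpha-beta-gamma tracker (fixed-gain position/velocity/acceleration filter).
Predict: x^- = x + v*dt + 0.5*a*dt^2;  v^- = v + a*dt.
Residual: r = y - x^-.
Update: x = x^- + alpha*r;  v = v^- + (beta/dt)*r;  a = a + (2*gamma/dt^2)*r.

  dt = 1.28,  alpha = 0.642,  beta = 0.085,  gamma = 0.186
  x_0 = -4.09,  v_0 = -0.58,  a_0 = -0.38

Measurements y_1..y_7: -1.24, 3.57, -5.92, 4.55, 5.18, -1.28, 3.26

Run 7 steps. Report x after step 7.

step 1: x_pred=-5.1437  r=3.9037  x^+=-2.6375  v^+=-0.8072  a^+=0.5063
step 2: x_pred=-3.2559  r=6.8259  x^+=1.1263  v^+=0.2942  a^+=2.0562
step 3: x_pred=3.1873  r=-9.1073  x^+=-2.6596  v^+=2.3213  a^+=-0.0117
step 4: x_pred=0.3022  r=4.2478  x^+=3.0293  v^+=2.5885  a^+=0.9528
step 5: x_pred=7.1231  r=-1.9431  x^+=5.8756  v^+=3.6790  a^+=0.5116
step 6: x_pred=11.0039  r=-12.2839  x^+=3.1176  v^+=3.5182  a^+=-2.2774
step 7: x_pred=5.7553  r=-2.4953  x^+=4.1533  v^+=0.4374  a^+=-2.8440

x_post = 4.1533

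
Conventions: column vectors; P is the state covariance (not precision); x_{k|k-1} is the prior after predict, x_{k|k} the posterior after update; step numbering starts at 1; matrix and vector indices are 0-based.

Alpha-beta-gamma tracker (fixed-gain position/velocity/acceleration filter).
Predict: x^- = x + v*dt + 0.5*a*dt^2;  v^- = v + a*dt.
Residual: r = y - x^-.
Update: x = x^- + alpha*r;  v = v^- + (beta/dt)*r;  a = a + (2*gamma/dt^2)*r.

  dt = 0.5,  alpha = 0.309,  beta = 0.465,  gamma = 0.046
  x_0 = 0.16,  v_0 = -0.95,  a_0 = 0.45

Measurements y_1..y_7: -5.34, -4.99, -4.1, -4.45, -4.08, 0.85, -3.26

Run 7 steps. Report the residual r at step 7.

step 1: x_pred=-0.2587  r=-5.0812  x^+=-1.8289  v^+=-5.4506  a^+=-1.4199
step 2: x_pred=-4.7316  r=-0.2584  x^+=-4.8115  v^+=-6.4008  a^+=-1.5150
step 3: x_pred=-8.2012  r=4.1012  x^+=-6.9340  v^+=-3.3441  a^+=-0.0057
step 4: x_pred=-8.6067  r=4.1567  x^+=-7.3223  v^+=0.5188  a^+=1.5240
step 5: x_pred=-6.8724  r=2.7924  x^+=-6.0096  v^+=3.8777  a^+=2.5516
step 6: x_pred=-3.7518  r=4.6018  x^+=-2.3298  v^+=9.4331  a^+=4.2450
step 7: x_pred=2.9174  r=-6.1774  x^+=1.0086  v^+=5.8107  a^+=1.9717

resid = -6.1774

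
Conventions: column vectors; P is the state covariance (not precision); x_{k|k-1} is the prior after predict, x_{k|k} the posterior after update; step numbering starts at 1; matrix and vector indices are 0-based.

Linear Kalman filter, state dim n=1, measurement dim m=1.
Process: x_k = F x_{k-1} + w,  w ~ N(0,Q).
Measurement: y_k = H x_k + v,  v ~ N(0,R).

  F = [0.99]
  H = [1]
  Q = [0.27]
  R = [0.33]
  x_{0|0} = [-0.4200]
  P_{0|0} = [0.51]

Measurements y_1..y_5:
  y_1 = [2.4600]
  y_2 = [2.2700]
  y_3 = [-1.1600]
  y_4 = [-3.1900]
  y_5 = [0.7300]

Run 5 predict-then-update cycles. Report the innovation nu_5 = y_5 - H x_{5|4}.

step 1: x^-=[-0.4158]  P^-=[0.7699]  S=[1.0999]  K=[0.7000]  nu=[2.8758]  x^+=[1.5971]  P^+=[0.2310]
step 2: x^-=[1.5812]  P^-=[0.4964]  S=[0.8264]  K=[0.6007]  nu=[0.6888]  x^+=[1.9949]  P^+=[0.1982]
step 3: x^-=[1.9750]  P^-=[0.4643]  S=[0.7943]  K=[0.5845]  nu=[-3.1350]  x^+=[0.1425]  P^+=[0.1929]
step 4: x^-=[0.1411]  P^-=[0.4591]  S=[0.7891]  K=[0.5818]  nu=[-3.3311]  x^+=[-1.7969]  P^+=[0.1920]
step 5: x^-=[-1.7789]  P^-=[0.4582]  S=[0.7882]  K=[0.5813]  nu=[2.5089]  x^+=[-0.3205]  P^+=[0.1918]

innov = [2.5089]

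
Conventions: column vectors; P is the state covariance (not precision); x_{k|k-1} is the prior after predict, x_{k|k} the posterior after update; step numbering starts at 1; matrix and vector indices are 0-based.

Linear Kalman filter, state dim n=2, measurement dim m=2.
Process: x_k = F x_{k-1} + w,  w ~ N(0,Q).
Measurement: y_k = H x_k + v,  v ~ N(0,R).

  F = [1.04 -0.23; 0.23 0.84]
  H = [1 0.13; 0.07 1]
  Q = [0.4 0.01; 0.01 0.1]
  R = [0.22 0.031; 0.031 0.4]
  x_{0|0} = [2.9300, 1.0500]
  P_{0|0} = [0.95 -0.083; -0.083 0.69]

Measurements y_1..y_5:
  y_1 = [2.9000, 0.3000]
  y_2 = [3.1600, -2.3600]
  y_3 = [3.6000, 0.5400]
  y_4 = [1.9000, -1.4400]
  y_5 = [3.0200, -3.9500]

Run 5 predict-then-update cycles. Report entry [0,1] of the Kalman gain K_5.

K[0,1] = -0.0430

step 1: x^-=[2.8057, 1.5559]  P^-=[1.5037 0.0358; 0.0358 0.6050]  S=[1.7433 0.2511; 0.2511 1.0174]  K=[0.8764 -0.0776; -0.0211 0.6023]  nu=[-0.1080, -1.4523]  x^+=[2.8238, 0.6834]  P^+=[0.1927 -0.0174; -0.0174 0.2415]
step 2: x^-=[2.7796, 1.2235]  P^-=[0.6295 -0.0048; -0.0048 0.2739]  S=[0.8528 0.1058; 0.1058 0.6763]  K=[0.7446 -0.0585; -0.0144 0.4067]  nu=[0.2214, -3.7781]  x^+=[3.1653, -0.3163]  P^+=[0.1635 -0.0117; -0.0117 0.1631]
step 3: x^-=[3.3646, 0.4623]  P^-=[0.5911 0.0080; 0.0080 0.2192]  S=[0.8169 0.1089; 0.1089 0.6232]  K=[0.7314 -0.0486; -0.0024 0.3530]  nu=[0.1753, -0.1578]  x^+=[3.5005, 0.4062]  P^+=[0.1604 -0.0080; -0.0080 0.1417]
step 4: x^-=[3.5471, 1.1463]  P^-=[0.5849 0.0144; 0.0144 0.2054]  S=[0.8121 0.1132; 0.1132 0.6103]  K=[0.7287 -0.0444; 0.0036 0.3375]  nu=[-1.7961, -2.8346]  x^+=[2.3642, 0.1831]  P^+=[0.1598 -0.0064; -0.0064 0.1356]
step 5: x^-=[2.4167, 0.6976]  P^-=[0.5830 0.0168; 0.0168 0.2016]  S=[0.8108 0.1150; 0.1150 0.6069]  K=[0.7279 -0.0430; 0.0058 0.3331]  nu=[0.5126, -4.8168]  x^+=[2.9968, -0.9040]  P^+=[0.1595 -0.0058; -0.0058 0.1338]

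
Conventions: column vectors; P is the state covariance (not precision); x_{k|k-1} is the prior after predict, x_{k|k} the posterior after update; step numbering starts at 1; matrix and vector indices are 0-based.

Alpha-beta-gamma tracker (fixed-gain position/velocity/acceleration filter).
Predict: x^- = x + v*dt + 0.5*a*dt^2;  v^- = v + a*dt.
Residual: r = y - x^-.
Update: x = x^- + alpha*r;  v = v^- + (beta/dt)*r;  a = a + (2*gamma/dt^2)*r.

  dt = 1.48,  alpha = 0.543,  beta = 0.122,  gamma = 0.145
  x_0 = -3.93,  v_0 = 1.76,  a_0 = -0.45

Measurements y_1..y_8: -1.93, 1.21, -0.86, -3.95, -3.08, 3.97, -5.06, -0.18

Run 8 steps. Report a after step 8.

step 1: x_pred=-1.8180  r=-0.1120  x^+=-1.8788  v^+=1.0848  a^+=-0.4648
step 2: x_pred=-0.7824  r=1.9924  x^+=0.2995  v^+=0.5611  a^+=-0.2010
step 3: x_pred=0.9097  r=-1.7697  x^+=-0.0513  v^+=0.1177  a^+=-0.4353
step 4: x_pred=-0.3539  r=-3.5961  x^+=-2.3066  v^+=-0.8231  a^+=-0.9114
step 5: x_pred=-4.5229  r=1.4429  x^+=-3.7394  v^+=-2.0530  a^+=-0.7204
step 6: x_pred=-7.5669  r=11.5369  x^+=-1.3024  v^+=-2.1682  a^+=0.8070
step 7: x_pred=-3.6275  r=-1.4325  x^+=-4.4053  v^+=-1.0919  a^+=0.6174
step 8: x_pred=-5.3452  r=5.1652  x^+=-2.5405  v^+=0.2476  a^+=1.3012

a_post = 1.3012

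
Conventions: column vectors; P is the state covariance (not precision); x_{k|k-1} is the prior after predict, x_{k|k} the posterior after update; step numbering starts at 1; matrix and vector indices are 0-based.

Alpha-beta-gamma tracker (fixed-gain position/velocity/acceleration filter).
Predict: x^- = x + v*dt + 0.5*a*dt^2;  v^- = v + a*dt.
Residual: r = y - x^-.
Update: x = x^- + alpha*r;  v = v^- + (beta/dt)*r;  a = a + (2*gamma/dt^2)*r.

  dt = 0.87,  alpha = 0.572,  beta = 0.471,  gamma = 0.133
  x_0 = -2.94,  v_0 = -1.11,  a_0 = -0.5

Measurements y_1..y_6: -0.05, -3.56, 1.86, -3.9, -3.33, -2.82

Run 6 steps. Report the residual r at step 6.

resid = 1.6945

step 1: x_pred=-4.0949  r=4.0449  x^+=-1.7812  v^+=0.6448  a^+=0.9215
step 2: x_pred=-0.8715  r=-2.6885  x^+=-2.4093  v^+=-0.0090  a^+=-0.0233
step 3: x_pred=-2.4259  r=4.2859  x^+=0.0256  v^+=2.2911  a^+=1.4829
step 4: x_pred=2.5801  r=-6.4801  x^+=-1.1265  v^+=0.0730  a^+=-0.7944
step 5: x_pred=-1.3637  r=-1.9663  x^+=-2.4884  v^+=-1.6827  a^+=-1.4855
step 6: x_pred=-4.5145  r=1.6945  x^+=-3.5452  v^+=-2.0576  a^+=-0.8900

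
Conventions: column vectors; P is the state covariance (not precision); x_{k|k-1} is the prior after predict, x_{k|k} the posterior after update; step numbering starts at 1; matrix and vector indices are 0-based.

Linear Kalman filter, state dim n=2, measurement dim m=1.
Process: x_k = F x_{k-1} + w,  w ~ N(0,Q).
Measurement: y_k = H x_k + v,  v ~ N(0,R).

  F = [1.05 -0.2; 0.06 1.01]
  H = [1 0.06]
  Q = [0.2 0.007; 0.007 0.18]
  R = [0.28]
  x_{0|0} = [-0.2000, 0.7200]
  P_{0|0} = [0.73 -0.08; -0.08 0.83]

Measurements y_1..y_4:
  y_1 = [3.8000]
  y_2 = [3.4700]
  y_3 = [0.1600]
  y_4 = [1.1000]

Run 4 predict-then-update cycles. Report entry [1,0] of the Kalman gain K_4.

K[1,0] = -0.4266

step 1: x^-=[-0.3540, 0.7152]  P^-=[1.0716 -0.1986; -0.1986 1.0196]  S=[1.3315]  K=[0.7959; -0.1032]  nu=[4.1111]  x^+=[2.9180, 0.2910]  P^+=[0.2282 -0.0892; -0.0892 1.0054]
step 2: x^-=[3.0057, 0.4690]  P^-=[0.5293 -0.2753; -0.2753 1.1957]  S=[0.7806]  K=[0.6569; -0.2607]  nu=[0.4362]  x^+=[3.2922, 0.3553]  P^+=[0.1924 -0.1416; -0.1416 1.1426]
step 3: x^-=[3.3858, 0.5564]  P^-=[0.5173 -0.3601; -0.3601 1.3291]  S=[0.7589]  K=[0.6532; -0.3694]  nu=[-3.2592]  x^+=[1.2569, 1.7605]  P^+=[0.1935 -0.1770; -0.1770 1.2255]
step 4: x^-=[0.9676, 1.8535]  P^-=[0.5367 -0.4139; -0.4139 1.4094]  S=[0.7721]  K=[0.6629; -0.4266]  nu=[0.0212]  x^+=[0.9817, 1.8444]  P^+=[0.1974 -0.1956; -0.1956 1.2689]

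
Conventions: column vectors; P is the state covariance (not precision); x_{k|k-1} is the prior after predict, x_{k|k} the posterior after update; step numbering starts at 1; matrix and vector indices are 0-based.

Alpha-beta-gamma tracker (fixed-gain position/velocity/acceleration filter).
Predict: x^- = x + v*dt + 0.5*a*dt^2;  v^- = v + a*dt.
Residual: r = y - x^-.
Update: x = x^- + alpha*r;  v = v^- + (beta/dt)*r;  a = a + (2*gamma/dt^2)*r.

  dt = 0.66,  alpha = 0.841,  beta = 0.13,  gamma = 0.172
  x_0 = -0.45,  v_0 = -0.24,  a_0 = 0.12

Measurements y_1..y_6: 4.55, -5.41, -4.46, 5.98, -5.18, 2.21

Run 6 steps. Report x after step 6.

x_post = 1.1085

step 1: x_pred=-0.5823  r=5.1323  x^+=3.7340  v^+=0.8501  a^+=4.1730
step 2: x_pred=5.2039  r=-10.6139  x^+=-3.7224  v^+=1.5137  a^+=-4.2089
step 3: x_pred=-3.6401  r=-0.8199  x^+=-4.3296  v^+=-1.4257  a^+=-4.8565
step 4: x_pred=-6.3284  r=12.3084  x^+=4.0230  v^+=-2.2066  a^+=4.8636
step 5: x_pred=3.6259  r=-8.8059  x^+=-3.7799  v^+=-0.7311  a^+=-2.0905
step 6: x_pred=-4.7177  r=6.9277  x^+=1.1085  v^+=-0.7463  a^+=3.3804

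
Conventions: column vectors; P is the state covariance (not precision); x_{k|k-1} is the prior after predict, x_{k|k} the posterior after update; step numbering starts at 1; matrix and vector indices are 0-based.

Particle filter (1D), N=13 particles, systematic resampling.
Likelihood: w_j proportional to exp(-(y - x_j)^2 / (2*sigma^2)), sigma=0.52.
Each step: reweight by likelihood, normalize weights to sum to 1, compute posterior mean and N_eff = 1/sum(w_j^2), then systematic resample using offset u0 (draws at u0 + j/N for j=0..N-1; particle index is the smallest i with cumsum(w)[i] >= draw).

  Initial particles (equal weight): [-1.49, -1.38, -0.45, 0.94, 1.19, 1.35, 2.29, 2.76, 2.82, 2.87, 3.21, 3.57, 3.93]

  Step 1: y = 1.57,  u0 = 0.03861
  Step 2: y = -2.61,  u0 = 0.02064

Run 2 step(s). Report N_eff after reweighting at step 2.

step 1: w=[0.0000, 0.0000, 0.0002, 0.1762, 0.2811, 0.3357, 0.1408, 0.0268, 0.0204, 0.0161, 0.0025, 0.0002, 0.0000]  mean=1.4623  Neff=4.0994  idx=[3, 3, 4, 4, 4, 4, 5, 5, 5, 5, 6, 6, 8]
step 2: w=[0.4657, 0.4657, 0.0156, 0.0156, 0.0156, 0.0156, 0.0016, 0.0016, 0.0016, 0.0016, 0.0000, 0.0000, 0.0000]  mean=0.9581  Neff=2.3002  idx=[0, 0, 0, 0, 0, 0, 1, 1, 1, 1, 1, 1, 2]

N_eff = 2.3002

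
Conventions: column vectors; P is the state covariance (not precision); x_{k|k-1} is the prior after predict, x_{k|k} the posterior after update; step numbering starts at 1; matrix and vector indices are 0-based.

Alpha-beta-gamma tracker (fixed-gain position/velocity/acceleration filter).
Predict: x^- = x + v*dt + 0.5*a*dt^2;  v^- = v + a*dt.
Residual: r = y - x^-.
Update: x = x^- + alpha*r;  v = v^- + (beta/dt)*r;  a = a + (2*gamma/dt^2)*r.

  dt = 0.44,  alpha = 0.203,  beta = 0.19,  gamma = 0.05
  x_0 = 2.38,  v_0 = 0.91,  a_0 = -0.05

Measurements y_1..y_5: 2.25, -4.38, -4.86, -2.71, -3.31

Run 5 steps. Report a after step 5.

step 1: x_pred=2.7756  r=-0.5256  x^+=2.6689  v^+=0.6611  a^+=-0.3215
step 2: x_pred=2.9286  r=-7.3086  x^+=1.4450  v^+=-2.6364  a^+=-4.0966
step 3: x_pred=-0.1116  r=-4.7484  x^+=-1.0755  v^+=-6.4893  a^+=-6.5493
step 4: x_pred=-4.5648  r=1.8548  x^+=-4.1883  v^+=-8.5701  a^+=-5.5912
step 5: x_pred=-8.5003  r=5.1903  x^+=-7.4467  v^+=-8.7889  a^+=-2.9103

a_post = -2.9103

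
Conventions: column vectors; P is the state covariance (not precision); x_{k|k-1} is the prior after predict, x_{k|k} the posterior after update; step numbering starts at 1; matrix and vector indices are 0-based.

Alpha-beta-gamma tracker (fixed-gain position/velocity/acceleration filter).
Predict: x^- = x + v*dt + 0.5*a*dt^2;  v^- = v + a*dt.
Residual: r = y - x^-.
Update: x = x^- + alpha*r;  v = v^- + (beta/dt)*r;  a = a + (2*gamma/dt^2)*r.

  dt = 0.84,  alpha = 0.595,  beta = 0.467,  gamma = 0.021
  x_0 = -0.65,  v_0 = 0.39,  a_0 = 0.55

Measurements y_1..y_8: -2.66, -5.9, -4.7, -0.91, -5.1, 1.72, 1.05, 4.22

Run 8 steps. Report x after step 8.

step 1: x_pred=-0.1284  r=-2.5316  x^+=-1.6347  v^+=-0.5555  a^+=0.3993
step 2: x_pred=-1.9604  r=-3.9396  x^+=-4.3045  v^+=-2.4103  a^+=0.1648
step 3: x_pred=-6.2710  r=1.5710  x^+=-5.3362  v^+=-1.3985  a^+=0.2583
step 4: x_pred=-6.4198  r=5.5098  x^+=-3.1415  v^+=1.8817  a^+=0.5863
step 5: x_pred=-1.3540  r=-3.7460  x^+=-3.5829  v^+=0.2916  a^+=0.3633
step 6: x_pred=-3.2098  r=4.9298  x^+=-0.2766  v^+=3.3375  a^+=0.6567
step 7: x_pred=2.7586  r=-1.7086  x^+=1.7420  v^+=2.9392  a^+=0.5550
step 8: x_pred=4.4068  r=-0.1868  x^+=4.2956  v^+=3.3016  a^+=0.5439

x_post = 4.2956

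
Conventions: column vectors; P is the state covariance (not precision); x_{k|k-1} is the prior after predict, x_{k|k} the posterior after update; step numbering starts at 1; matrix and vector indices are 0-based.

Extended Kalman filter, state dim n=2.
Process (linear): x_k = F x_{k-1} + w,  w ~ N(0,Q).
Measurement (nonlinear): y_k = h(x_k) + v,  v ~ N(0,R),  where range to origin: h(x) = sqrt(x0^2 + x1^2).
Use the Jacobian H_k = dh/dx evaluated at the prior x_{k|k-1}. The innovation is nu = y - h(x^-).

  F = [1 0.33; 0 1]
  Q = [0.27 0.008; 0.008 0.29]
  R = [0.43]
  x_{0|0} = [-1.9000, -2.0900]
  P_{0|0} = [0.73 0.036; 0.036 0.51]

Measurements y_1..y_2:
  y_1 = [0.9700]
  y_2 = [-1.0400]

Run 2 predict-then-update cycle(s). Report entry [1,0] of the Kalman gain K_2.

step 1: x^-=[-2.5897, -2.0900]  P^-=[1.0793 0.2123; 0.2123 0.8000]  H_jac=[-0.7782 -0.6280]  S=[1.6067]  K=[-0.6058; -0.4155]  nu=[-2.3579]  x^+=[-1.1614, -1.1102]  P^+=[0.4898 -0.1921; -0.1921 0.5226]
step 2: x^-=[-1.5278, -1.1102]  P^-=[0.6899 -0.0117; -0.0117 0.8126]  H_jac=[-0.8090 -0.5879]  S=[1.1512]  K=[-0.4788; -0.4067]  nu=[-2.9286]  x^+=[-0.1255, 0.0810]  P^+=[0.4259 -0.2359; -0.2359 0.6221]

K[1,0] = -0.4067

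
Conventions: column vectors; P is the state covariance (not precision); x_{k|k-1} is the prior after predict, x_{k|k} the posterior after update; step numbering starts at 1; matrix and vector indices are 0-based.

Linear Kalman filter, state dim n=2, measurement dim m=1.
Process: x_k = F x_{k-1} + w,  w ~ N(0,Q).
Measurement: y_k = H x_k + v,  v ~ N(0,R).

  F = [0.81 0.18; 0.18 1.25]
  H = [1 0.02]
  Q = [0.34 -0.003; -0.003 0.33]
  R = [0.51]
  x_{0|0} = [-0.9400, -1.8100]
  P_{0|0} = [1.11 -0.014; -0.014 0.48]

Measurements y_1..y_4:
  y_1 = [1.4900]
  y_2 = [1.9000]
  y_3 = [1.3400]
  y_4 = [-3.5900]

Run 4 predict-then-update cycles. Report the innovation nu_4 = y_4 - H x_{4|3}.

innov = [-4.1194]

step 1: x^-=[-1.0872, -2.4317]  P^-=[1.0797 0.2522; 0.2522 1.1097]  S=[1.6003]  K=[0.6779; 0.1715]  nu=[2.6258]  x^+=[0.6928, -1.9814]  P^+=[0.3444 0.0662; 0.0662 1.0626]
step 2: x^-=[0.2045, -2.3521]  P^-=[0.6197 0.3555; 0.3555 2.0313]  S=[1.1447]  K=[0.5476; 0.3460]  nu=[1.7425]  x^+=[1.1586, -1.7491]  P^+=[0.2765 0.1386; 0.1386 1.8942]
step 3: x^-=[0.6237, -1.9779]  P^-=[0.6232 0.6083; 0.6083 3.3610]  S=[1.1589]  K=[0.5483; 0.5829]  nu=[0.7559]  x^+=[1.0381, -1.5372]  P^+=[0.2749 0.2380; 0.2380 2.9672]
step 4: x^-=[0.5641, -1.7347]  P^-=[0.6859 0.9533; 0.9533 5.0823]  S=[1.2360]  K=[0.5703; 0.8535]  nu=[-4.1194]  x^+=[-1.7852, -5.2508]  P^+=[0.2838 0.3517; 0.3517 4.1818]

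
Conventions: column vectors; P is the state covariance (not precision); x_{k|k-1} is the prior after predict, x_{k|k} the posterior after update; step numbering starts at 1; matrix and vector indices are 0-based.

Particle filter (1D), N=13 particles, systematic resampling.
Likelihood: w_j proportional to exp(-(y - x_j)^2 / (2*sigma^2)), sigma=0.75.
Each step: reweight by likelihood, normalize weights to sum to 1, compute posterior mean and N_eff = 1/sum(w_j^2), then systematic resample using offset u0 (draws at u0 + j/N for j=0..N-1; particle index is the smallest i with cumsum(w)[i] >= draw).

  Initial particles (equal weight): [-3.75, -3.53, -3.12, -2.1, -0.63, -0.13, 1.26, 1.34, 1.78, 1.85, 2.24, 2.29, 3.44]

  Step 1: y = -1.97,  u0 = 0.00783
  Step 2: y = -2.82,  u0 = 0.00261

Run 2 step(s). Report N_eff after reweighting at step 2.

N_eff = 10.6878

step 1: w=[0.0348, 0.0668, 0.1794, 0.5725, 0.1178, 0.0287, 0.0001, 0.0000, 0.0000, 0.0000, 0.0000, 0.0000, 0.0000]  mean=-2.2059  Neff=2.6295  idx=[0, 1, 2, 2, 3, 3, 3, 3, 3, 3, 3, 4, 4]
step 2: w=[0.0627, 0.0864, 0.1249, 0.1249, 0.0853, 0.0853, 0.0853, 0.0853, 0.0853, 0.0853, 0.0853, 0.0019, 0.0019]  mean=-2.5762  Neff=10.6878  idx=[0, 1, 2, 2, 3, 3, 4, 5, 6, 7, 8, 9, 10]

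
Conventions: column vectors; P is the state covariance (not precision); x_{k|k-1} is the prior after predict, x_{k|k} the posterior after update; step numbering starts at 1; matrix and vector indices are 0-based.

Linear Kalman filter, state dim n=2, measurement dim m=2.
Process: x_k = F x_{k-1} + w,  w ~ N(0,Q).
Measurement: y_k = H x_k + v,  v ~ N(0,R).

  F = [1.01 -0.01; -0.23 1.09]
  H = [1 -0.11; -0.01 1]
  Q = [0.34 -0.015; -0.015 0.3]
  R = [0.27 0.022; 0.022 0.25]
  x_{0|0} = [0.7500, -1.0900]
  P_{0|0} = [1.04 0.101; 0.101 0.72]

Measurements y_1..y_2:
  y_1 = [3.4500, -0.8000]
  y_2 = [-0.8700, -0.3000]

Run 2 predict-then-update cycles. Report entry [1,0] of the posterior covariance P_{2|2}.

step 1: x^-=[0.7684, -1.3606]  P^-=[1.3989 -0.1530; -0.1530 1.1598]  S=[1.7166 -0.2728; -0.2728 1.4130]  K=[0.8315 0.0423; -0.0339 0.8153]  nu=[2.5319, 0.5683]  x^+=[2.8976, -0.9831]  P^+=[0.2289 0.0312; 0.0312 0.2034]
step 2: x^-=[2.9364, -1.7380]  P^-=[0.5728 -0.0360; -0.0360 0.5381]  S=[0.8573 -0.0790; -0.0790 0.7889]  K=[0.6742 0.0146; -0.0486 0.6777]  nu=[-3.9976, 1.4674]  x^+=[0.2627, -0.5492]  P^+=[0.1846 0.0203; 0.0203 0.1686]

P_post[1,0] = 0.0203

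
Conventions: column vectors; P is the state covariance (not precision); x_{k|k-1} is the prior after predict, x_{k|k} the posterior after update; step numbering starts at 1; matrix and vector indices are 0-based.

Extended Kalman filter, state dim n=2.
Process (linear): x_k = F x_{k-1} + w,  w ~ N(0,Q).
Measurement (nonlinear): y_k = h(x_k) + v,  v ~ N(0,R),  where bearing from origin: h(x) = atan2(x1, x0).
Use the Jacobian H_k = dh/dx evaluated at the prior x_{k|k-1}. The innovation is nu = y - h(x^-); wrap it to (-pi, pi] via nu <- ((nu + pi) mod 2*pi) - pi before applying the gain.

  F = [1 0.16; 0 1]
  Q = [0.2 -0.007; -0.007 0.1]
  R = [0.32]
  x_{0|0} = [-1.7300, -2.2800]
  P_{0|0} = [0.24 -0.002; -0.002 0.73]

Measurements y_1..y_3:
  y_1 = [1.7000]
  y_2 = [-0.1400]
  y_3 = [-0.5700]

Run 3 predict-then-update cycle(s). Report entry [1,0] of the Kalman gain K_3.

step 1: x^-=[-2.0948, -2.2800]  P^-=[0.4580 0.1078; 0.1078 0.8300]  H_jac=[0.2378 -0.2185]  S=[0.3743]  K=[0.2281; -0.4160]  nu=[-2.2693]  x^+=[-2.6124, -1.3359]  P^+=[0.4386 0.1433; 0.1433 0.7652]
step 2: x^-=[-2.8262, -1.3359]  P^-=[0.7040 0.2588; 0.2588 0.8652]  H_jac=[0.1367 -0.2892]  S=[0.3851]  K=[0.0556; -0.5580]  nu=[2.5600]  x^+=[-2.6838, -2.7644]  P^+=[0.7028 0.2707; 0.2707 0.7453]
step 3: x^-=[-3.1261, -2.7644]  P^-=[1.0085 0.3830; 0.3830 0.8453]  H_jac=[0.1587 -0.1795]  S=[0.3508]  K=[0.2604; -0.2593]  nu=[1.8475]  x^+=[-2.6450, -3.2434]  P^+=[0.9848 0.4066; 0.4066 0.8217]

K[1,0] = -0.2593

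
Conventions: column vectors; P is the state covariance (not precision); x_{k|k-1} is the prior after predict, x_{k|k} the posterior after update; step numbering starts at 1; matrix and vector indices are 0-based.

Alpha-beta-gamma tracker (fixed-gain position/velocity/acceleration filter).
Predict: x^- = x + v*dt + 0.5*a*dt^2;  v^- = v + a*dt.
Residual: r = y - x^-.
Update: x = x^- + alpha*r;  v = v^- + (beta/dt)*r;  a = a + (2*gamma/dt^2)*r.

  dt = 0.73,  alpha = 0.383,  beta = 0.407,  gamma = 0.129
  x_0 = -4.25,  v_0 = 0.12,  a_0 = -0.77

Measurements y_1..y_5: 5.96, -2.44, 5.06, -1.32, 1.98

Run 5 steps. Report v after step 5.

step 1: x_pred=-4.3676  r=10.3276  x^+=-0.4121  v^+=5.3159  a^+=4.2300
step 2: x_pred=4.5956  r=-7.0356  x^+=1.9009  v^+=4.4812  a^+=0.8238
step 3: x_pred=5.3917  r=-0.3317  x^+=5.2647  v^+=4.8976  a^+=0.6632
step 4: x_pred=9.0167  r=-10.3367  x^+=5.0577  v^+=-0.3813  a^+=-4.3412
step 5: x_pred=3.6227  r=-1.6427  x^+=2.9935  v^+=-4.4662  a^+=-5.1365

v_post = -4.4662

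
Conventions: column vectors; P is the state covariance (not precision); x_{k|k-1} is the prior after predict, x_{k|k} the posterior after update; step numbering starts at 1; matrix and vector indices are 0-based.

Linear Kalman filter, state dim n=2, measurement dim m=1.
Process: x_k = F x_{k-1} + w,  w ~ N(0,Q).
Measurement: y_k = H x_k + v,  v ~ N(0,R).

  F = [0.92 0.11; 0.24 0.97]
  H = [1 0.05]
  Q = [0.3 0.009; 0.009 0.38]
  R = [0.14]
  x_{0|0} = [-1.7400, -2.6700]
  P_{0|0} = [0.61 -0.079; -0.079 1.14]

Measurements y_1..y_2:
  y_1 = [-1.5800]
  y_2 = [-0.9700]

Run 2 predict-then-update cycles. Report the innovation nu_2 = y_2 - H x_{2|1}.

innov = [0.8871]

step 1: x^-=[-1.8945, -3.0075]  P^-=[0.8141 0.1927; 0.1927 1.4510]  S=[0.9770]  K=[0.8431; 0.2715]  nu=[0.4649]  x^+=[-1.5026, -2.8813]  P^+=[0.1196 -0.0309; -0.0309 1.3789]
step 2: x^-=[-1.6993, -3.1554]  P^-=[0.4116 0.1541; 0.1541 1.6699]  S=[0.5712]  K=[0.7341; 0.4160]  nu=[0.8871]  x^+=[-1.0481, -2.7865]  P^+=[0.1038 -0.0203; -0.0203 1.5711]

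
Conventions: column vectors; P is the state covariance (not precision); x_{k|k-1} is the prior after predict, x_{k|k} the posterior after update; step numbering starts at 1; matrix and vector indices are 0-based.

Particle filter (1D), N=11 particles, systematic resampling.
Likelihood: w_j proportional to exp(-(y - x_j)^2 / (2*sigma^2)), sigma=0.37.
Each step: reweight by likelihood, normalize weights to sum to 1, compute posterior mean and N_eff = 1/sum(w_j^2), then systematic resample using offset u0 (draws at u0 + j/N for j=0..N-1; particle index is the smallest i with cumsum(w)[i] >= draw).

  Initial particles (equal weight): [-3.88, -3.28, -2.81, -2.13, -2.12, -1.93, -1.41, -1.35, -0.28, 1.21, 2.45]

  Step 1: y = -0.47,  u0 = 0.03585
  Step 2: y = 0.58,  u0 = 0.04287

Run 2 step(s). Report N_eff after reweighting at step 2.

step 1: w=[0.0000, 0.0000, 0.0000, 0.0000, 0.0000, 0.0004, 0.0407, 0.0606, 0.8982, 0.0000, 0.0000]  mean=-0.3916  Neff=1.2314  idx=[6, 8, 8, 8, 8, 8, 8, 8, 8, 8, 8]
step 2: w=[0.0000, 0.1000, 0.1000, 0.1000, 0.1000, 0.1000, 0.1000, 0.1000, 0.1000, 0.1000, 0.1000]  mean=-0.2800  Neff=10.0000  idx=[1, 2, 3, 4, 5, 5, 6, 7, 8, 9, 10]

N_eff = 10.0000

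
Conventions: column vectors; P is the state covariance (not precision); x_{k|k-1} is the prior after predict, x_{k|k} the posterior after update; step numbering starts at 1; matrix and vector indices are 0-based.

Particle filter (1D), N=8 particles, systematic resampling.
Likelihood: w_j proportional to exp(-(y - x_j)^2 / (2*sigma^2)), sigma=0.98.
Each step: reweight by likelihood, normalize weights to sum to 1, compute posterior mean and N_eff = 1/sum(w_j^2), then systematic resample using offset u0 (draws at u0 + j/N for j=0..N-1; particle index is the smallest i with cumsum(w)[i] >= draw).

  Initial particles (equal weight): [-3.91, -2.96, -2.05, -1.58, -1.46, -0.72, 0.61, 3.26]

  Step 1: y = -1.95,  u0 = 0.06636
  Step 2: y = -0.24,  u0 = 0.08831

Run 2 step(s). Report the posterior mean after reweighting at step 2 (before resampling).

step 1: w=[0.0337, 0.1463, 0.2475, 0.2317, 0.2195, 0.1132, 0.0082, 0.0000]  mean=-1.8350  Neff=5.0374  idx=[1, 2, 2, 3, 3, 4, 4, 5]
step 2: w=[0.0071, 0.0610, 0.0610, 0.1318, 0.1318, 0.1547, 0.1547, 0.2978]  mean=-1.3539  Neff=5.5927  idx=[2, 3, 4, 5, 6, 7, 7, 7]

post_mean = -1.3539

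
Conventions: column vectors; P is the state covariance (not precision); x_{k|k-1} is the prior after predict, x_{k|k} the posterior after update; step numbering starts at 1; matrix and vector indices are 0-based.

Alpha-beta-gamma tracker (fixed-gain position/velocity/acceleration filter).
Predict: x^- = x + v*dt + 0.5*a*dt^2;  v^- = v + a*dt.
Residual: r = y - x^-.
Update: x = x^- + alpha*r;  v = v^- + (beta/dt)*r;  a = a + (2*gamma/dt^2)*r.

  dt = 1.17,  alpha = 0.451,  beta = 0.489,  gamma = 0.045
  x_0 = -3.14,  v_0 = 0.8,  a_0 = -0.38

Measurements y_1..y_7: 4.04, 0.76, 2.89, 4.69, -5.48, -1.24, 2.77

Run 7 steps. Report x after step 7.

step 1: x_pred=-2.4641  r=6.5041  x^+=0.4693  v^+=3.0738  a^+=0.0476
step 2: x_pred=4.0982  r=-3.3382  x^+=2.5927  v^+=1.7343  a^+=-0.1719
step 3: x_pred=4.5042  r=-1.6142  x^+=3.7762  v^+=0.8586  a^+=-0.2780
step 4: x_pred=4.5905  r=0.0995  x^+=4.6354  v^+=0.5750  a^+=-0.2714
step 5: x_pred=5.1223  r=-10.6023  x^+=0.3407  v^+=-4.1738  a^+=-0.9685
step 6: x_pred=-5.2056  r=3.9656  x^+=-3.4171  v^+=-3.6495  a^+=-0.7078
step 7: x_pred=-8.1715  r=10.9415  x^+=-3.2369  v^+=0.0954  a^+=0.0116

x_post = -3.2369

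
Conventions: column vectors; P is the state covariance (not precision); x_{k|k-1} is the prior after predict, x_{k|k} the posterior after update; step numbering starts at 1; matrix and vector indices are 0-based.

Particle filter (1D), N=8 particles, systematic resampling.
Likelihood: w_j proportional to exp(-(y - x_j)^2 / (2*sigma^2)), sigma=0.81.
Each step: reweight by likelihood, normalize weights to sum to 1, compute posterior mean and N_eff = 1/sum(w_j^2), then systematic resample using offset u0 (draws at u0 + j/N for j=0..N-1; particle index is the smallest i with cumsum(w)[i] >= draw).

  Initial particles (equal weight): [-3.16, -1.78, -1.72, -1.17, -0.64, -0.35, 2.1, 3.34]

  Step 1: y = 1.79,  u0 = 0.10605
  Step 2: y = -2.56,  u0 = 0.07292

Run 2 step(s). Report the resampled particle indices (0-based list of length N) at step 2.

resampled_idx = [0, 1, 2, 3, 4, 4, 5, 6]

step 1: w=[0.0000, 0.0001, 0.0001, 0.0011, 0.0098, 0.0269, 0.8205, 0.1415]  mean=2.1785  Neff=1.4407  idx=[6, 6, 6, 6, 6, 6, 6, 7]
step 2: w=[0.1429, 0.1429, 0.1429, 0.1429, 0.1429, 0.1429, 0.1429, 0.0000]  mean=2.1000  Neff=7.0001  idx=[0, 1, 2, 3, 4, 4, 5, 6]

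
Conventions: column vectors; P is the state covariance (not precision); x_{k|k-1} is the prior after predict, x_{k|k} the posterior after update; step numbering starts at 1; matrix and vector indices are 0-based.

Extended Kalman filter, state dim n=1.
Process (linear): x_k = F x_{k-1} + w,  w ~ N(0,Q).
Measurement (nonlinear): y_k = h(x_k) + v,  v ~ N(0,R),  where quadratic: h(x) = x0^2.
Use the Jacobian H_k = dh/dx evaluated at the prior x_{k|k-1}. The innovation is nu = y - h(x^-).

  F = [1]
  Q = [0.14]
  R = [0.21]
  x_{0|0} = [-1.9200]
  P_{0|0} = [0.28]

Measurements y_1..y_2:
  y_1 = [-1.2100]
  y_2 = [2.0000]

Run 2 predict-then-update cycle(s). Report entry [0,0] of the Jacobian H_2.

step 1: x^-=[-1.9200]  P^-=[0.4200]  H_jac=[-3.8400]  S=[6.4032]  K=[-0.2519]  nu=[-4.8964]  x^+=[-0.6867]  P^+=[0.0138]
step 2: x^-=[-0.6867]  P^-=[0.1538]  H_jac=[-1.3734]  S=[0.5001]  K=[-0.4223]  nu=[1.5284]  x^+=[-1.3322]  P^+=[0.0646]

H_jac[0,0] = -1.3734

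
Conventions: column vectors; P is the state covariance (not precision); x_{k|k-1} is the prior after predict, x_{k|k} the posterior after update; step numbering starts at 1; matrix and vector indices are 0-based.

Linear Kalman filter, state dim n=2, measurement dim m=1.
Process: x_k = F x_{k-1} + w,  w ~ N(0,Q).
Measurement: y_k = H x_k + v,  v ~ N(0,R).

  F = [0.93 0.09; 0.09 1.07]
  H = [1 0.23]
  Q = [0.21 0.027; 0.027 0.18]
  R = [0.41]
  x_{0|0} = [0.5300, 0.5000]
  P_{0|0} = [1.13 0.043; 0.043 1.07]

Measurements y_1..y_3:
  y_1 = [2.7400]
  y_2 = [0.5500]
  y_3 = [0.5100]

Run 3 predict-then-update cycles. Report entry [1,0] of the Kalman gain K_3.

K[1,0] = 0.4653

step 1: x^-=[0.5379, 0.5827]  P^-=[1.2032 0.2678; 0.2678 1.4225]  S=[1.8116]  K=[0.6982; 0.3284]  nu=[2.0681]  x^+=[1.9817, 1.2618]  P^+=[0.3202 -0.1476; -0.1476 1.2271]
step 2: x^-=[1.9566, 1.5285]  P^-=[0.4722 0.0239; 0.0239 1.5591]  S=[0.9756]  K=[0.4896; 0.3920]  nu=[-1.7581]  x^+=[1.0958, 0.8393]  P^+=[0.2383 -0.1634; -0.1634 1.4091]
step 3: x^-=[1.0946, 0.9966]  P^-=[0.4002 0.0188; 0.0188 1.7638]  S=[0.9121]  K=[0.4435; 0.4653]  nu=[-0.8139]  x^+=[0.7337, 0.6179]  P^+=[0.2208 -0.1695; -0.1695 1.5663]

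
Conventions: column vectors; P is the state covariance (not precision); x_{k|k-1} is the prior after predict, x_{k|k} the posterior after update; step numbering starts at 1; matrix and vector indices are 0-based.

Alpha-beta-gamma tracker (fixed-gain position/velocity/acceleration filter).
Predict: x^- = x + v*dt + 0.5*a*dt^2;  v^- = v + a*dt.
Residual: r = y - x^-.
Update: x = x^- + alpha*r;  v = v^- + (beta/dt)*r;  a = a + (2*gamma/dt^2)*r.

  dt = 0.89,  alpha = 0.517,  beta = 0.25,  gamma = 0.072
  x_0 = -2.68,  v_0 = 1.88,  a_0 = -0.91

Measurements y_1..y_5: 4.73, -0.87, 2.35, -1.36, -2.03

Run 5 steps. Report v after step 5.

v_post = -2.8577

step 1: x_pred=-1.3672  r=6.0972  x^+=1.7850  v^+=2.7828  a^+=0.1984
step 2: x_pred=4.3403  r=-5.2103  x^+=1.6466  v^+=1.4958  a^+=-0.7488
step 3: x_pred=2.6813  r=-0.3313  x^+=2.5100  v^+=0.7364  a^+=-0.8090
step 4: x_pred=2.8450  r=-4.2050  x^+=0.6710  v^+=-1.1648  a^+=-1.5735
step 5: x_pred=-0.9889  r=-1.0411  x^+=-1.5271  v^+=-2.8577  a^+=-1.7627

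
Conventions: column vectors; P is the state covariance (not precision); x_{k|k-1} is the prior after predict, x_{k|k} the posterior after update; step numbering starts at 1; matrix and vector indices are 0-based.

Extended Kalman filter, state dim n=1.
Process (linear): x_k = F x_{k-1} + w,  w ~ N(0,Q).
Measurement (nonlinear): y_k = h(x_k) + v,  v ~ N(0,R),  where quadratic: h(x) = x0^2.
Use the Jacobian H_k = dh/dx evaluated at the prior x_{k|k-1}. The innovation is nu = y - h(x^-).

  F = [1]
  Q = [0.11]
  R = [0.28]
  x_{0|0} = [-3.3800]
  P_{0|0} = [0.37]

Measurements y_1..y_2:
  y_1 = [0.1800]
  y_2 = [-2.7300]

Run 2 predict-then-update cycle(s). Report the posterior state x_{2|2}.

step 1: x^-=[-3.3800]  P^-=[0.4800]  H_jac=[-6.7600]  S=[22.2148]  K=[-0.1461]  nu=[-11.2444]  x^+=[-1.7376]  P^+=[0.0061]
step 2: x^-=[-1.7376]  P^-=[0.1161]  H_jac=[-3.4752]  S=[1.6815]  K=[-0.2398]  nu=[-5.7492]  x^+=[-0.3587]  P^+=[0.0193]

x_post = [-0.3587]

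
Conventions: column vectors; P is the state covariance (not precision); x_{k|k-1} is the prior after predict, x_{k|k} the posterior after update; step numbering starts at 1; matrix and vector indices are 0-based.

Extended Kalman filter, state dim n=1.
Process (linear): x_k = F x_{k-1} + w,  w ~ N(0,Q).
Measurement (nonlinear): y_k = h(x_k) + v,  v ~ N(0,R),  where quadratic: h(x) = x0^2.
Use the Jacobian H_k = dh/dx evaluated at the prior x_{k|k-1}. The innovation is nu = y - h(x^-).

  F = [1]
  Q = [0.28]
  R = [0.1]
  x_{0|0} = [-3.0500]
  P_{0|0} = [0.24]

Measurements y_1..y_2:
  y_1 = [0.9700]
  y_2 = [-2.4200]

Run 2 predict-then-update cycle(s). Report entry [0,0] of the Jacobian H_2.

H_jac[0,0] = -3.3821

step 1: x^-=[-3.0500]  P^-=[0.5200]  H_jac=[-6.1000]  S=[19.4492]  K=[-0.1631]  nu=[-8.3325]  x^+=[-1.6910]  P^+=[0.0027]
step 2: x^-=[-1.6910]  P^-=[0.2827]  H_jac=[-3.3821]  S=[3.3334]  K=[-0.2868]  nu=[-5.2796]  x^+=[-0.1768]  P^+=[0.0085]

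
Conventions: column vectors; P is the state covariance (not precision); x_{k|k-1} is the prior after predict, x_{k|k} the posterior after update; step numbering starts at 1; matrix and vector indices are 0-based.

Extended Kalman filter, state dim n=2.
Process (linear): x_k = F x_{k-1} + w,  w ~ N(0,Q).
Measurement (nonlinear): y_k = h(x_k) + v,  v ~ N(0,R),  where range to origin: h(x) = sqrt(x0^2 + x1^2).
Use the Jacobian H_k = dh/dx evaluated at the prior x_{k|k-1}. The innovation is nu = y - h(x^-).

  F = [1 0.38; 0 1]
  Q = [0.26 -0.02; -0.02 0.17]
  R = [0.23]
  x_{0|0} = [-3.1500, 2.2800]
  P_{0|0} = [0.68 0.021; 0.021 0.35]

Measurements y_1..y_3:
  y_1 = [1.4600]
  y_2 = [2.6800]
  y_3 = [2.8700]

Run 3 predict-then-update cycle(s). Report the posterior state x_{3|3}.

x_post = [1.1478, 2.5612]

step 1: x^-=[-2.2836, 2.2800]  P^-=[1.0065 0.1340; 0.1340 0.5200]  H_jac=[-0.7077 0.7065]  S=[0.8596]  K=[-0.7184; 0.3171]  nu=[-1.7670]  x^+=[-1.0142, 1.7197]  P^+=[0.5628 0.3298; 0.3298 0.4336]
step 2: x^-=[-0.3607, 1.7197]  P^-=[1.1361 0.4746; 0.4746 0.6036]  H_jac=[-0.2053 0.9787]  S=[0.6653]  K=[0.3476; 0.7414]  nu=[0.9229]  x^+=[-0.0399, 2.4040]  P^+=[1.0557 0.3031; 0.3031 0.2378]
step 3: x^-=[0.8736, 2.4040]  P^-=[1.5804 0.3735; 0.3735 0.4078]  H_jac=[0.3416 0.9399]  S=[1.0144]  K=[0.8782; 0.5036]  nu=[0.3122]  x^+=[1.1478, 2.5612]  P^+=[0.7981 -0.0751; -0.0751 0.1505]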